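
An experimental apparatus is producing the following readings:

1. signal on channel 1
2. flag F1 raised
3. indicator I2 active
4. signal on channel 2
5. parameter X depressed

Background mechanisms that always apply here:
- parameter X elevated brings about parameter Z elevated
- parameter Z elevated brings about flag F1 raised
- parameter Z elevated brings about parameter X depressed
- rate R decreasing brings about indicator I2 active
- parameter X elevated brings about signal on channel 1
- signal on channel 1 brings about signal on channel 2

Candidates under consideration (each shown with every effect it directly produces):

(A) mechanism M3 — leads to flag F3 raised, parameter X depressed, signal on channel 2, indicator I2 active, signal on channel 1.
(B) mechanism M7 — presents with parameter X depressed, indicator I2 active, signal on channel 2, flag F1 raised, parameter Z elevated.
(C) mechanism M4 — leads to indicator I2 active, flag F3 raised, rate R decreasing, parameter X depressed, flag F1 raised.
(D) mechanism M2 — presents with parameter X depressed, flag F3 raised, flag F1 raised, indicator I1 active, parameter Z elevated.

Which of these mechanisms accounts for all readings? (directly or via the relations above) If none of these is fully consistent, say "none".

none

For each candidate, compare predicted effects to what was observed:
(A) mechanism M3 — does not account for flag F1 raised
(B) mechanism M7 — does not account for signal on channel 1
(C) mechanism M4 — does not account for signal on channel 1, signal on channel 2
(D) mechanism M2 — does not account for signal on channel 1, indicator I2 active, signal on channel 2
None of the listed candidates fits everything.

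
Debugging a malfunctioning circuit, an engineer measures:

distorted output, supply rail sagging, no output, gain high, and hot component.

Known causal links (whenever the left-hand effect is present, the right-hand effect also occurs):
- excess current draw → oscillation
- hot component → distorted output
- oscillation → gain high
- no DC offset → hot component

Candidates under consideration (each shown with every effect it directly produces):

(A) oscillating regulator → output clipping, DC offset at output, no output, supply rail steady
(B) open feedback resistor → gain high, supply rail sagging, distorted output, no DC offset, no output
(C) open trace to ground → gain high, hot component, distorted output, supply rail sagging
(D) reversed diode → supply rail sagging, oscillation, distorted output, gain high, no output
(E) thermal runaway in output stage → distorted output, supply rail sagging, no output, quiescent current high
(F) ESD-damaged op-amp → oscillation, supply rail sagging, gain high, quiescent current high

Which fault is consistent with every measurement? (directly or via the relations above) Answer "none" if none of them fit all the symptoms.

B

For each candidate, compare predicted effects to what was observed:
(A) oscillating regulator — distorted output miss; supply rail sagging miss; no output match; gain high miss; hot component miss
(B) open feedback resistor — accounts for every observation (hot component through no DC offset → hot component)
(C) open trace to ground — does not account for no output
(D) reversed diode — does not account for hot component
(E) thermal runaway in output stage — distorted output match; supply rail sagging match; no output match; gain high miss; hot component miss
(F) ESD-damaged op-amp — does not account for distorted output, no output, hot component
(B) alone accounts for all the evidence.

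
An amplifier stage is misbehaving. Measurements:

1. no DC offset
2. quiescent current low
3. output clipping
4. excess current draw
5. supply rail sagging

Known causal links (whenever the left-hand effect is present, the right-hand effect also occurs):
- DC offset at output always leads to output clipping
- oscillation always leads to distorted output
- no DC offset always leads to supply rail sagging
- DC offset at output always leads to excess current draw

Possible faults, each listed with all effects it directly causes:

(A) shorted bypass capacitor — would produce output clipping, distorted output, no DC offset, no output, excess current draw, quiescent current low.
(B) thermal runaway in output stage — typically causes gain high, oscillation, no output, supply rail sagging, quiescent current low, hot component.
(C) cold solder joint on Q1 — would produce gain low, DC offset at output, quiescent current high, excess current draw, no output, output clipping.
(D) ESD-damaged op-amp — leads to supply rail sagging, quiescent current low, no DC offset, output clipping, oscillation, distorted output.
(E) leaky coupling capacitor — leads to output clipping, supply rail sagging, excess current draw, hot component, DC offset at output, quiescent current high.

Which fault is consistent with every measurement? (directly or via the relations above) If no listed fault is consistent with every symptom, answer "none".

Testing each hypothesis:
(A) shorted bypass capacitor — accounts for every observation (supply rail sagging by no DC offset → supply rail sagging)
(B) thermal runaway in output stage — does not account for no DC offset, output clipping, excess current draw
(C) cold solder joint on Q1 — fails on no DC offset, quiescent current low, supply rail sagging (predicts DC offset at output, not no DC offset; predicts quiescent current high, not quiescent current low)
(D) ESD-damaged op-amp — does not account for excess current draw
(E) leaky coupling capacitor — fails on no DC offset, quiescent current low (predicts DC offset at output, not no DC offset; predicts quiescent current high, not quiescent current low)
Only (A) is consistent with every observation.

A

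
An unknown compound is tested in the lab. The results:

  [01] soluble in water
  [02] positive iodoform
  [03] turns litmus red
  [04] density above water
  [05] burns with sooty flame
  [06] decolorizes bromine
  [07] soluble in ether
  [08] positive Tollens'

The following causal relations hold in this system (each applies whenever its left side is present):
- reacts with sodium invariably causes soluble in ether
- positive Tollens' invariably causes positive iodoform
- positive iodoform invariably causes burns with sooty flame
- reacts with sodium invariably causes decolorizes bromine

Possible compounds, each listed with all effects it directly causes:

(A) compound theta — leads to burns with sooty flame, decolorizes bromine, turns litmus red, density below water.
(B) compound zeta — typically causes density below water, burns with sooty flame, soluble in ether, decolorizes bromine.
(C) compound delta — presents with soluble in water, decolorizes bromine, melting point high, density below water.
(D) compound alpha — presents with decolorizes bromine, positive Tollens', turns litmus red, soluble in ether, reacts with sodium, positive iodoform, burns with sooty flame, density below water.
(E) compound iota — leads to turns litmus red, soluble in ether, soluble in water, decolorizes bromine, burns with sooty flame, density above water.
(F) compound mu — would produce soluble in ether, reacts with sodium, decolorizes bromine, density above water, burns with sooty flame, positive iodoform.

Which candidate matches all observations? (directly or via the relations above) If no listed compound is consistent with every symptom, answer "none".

none

For each candidate, compare predicted effects to what was observed:
(A) compound theta — soluble in water ✗; positive iodoform ✗; turns litmus red ✓; density above water ✗; burns with sooty flame ✓; decolorizes bromine ✓; soluble in ether ✗; positive Tollens' ✗
(B) compound zeta — soluble in water ✗; positive iodoform ✗; turns litmus red ✗; density above water ✗; burns with sooty flame ✓; decolorizes bromine ✓; soluble in ether ✓; positive Tollens' ✗
(C) compound delta — fails on positive iodoform, turns litmus red, density above water, burns with sooty flame, soluble in ether, positive Tollens' (predicts density below water, not density above water)
(D) compound alpha — fails on soluble in water, density above water (predicts density below water, not density above water)
(E) compound iota — does not account for positive iodoform, positive Tollens'
(F) compound mu — soluble in water ✗; positive iodoform ✓; turns litmus red ✗; density above water ✓; burns with sooty flame ✓; decolorizes bromine ✓; soluble in ether ✓; positive Tollens' ✗
Every candidate fails on at least one observation.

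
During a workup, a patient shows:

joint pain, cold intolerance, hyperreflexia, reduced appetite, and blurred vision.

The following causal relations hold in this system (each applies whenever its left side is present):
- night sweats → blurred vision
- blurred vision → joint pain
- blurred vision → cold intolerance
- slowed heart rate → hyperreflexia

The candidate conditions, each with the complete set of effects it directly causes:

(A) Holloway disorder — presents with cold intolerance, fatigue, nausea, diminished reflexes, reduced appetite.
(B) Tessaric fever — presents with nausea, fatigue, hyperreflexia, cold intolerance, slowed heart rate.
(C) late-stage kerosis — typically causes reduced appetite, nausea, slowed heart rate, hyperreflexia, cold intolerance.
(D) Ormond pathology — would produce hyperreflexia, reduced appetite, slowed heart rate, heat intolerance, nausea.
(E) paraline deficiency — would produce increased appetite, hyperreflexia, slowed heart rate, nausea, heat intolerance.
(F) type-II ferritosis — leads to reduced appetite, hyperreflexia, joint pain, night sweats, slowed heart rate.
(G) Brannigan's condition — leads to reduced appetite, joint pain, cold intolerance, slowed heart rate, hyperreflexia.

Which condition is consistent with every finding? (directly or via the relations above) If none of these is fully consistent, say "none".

F

Checking each candidate against the observations:
(A) Holloway disorder — fails on joint pain, hyperreflexia, blurred vision (predicts diminished reflexes, not hyperreflexia)
(B) Tessaric fever — joint pain ✗; cold intolerance ✓; hyperreflexia ✓; reduced appetite ✗; blurred vision ✗
(C) late-stage kerosis — does not account for joint pain, blurred vision
(D) Ormond pathology — joint pain ✗; cold intolerance ✗; hyperreflexia ✓; reduced appetite ✓; blurred vision ✗
(E) paraline deficiency — joint pain ✗; cold intolerance ✗; hyperreflexia ✓; reduced appetite ✗; blurred vision ✗
(F) type-II ferritosis — accounts for every observation (cold intolerance by night sweats → blurred vision → cold intolerance)
(G) Brannigan's condition — joint pain ✓; cold intolerance ✓; hyperreflexia ✓; reduced appetite ✓; blurred vision ✗
Only (F) is consistent with every observation.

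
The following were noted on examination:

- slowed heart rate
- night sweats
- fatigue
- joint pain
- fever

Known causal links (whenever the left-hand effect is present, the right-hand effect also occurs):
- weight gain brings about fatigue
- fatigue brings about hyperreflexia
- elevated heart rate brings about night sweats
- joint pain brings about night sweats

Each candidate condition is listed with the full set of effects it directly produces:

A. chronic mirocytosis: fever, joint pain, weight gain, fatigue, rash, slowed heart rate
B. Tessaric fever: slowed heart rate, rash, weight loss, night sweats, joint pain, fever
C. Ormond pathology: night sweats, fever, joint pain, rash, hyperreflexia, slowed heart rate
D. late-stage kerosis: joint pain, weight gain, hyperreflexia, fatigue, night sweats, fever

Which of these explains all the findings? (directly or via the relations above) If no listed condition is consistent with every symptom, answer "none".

Checking each candidate against the observations:
(A) chronic mirocytosis — slowed heart rate match; night sweats match (via joint pain → night sweats); fatigue match; joint pain match; fever match
(B) Tessaric fever — does not account for fatigue
(C) Ormond pathology — slowed heart rate match; night sweats match; fatigue miss; joint pain match; fever match
(D) late-stage kerosis — slowed heart rate miss; night sweats match; fatigue match; joint pain match; fever match
Only (A) is consistent with every observation.

A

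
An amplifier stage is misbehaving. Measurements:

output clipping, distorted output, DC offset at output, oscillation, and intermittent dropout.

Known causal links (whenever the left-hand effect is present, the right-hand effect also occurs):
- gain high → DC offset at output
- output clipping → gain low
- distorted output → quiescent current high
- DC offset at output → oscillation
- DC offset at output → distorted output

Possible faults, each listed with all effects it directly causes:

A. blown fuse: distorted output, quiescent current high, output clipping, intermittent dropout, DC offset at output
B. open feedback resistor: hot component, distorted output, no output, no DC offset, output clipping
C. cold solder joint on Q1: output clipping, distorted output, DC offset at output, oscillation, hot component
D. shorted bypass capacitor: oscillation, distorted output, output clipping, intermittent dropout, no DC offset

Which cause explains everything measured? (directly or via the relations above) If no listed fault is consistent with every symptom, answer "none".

Per-candidate check:
(A) blown fuse — output clipping yes; distorted output yes; DC offset at output yes; oscillation yes (by DC offset at output → oscillation); intermittent dropout yes
(B) open feedback resistor — fails on DC offset at output, oscillation, intermittent dropout (predicts no DC offset, not DC offset at output)
(C) cold solder joint on Q1 — does not account for intermittent dropout
(D) shorted bypass capacitor — fails on DC offset at output (predicts no DC offset, not DC offset at output)
Only (A) is consistent with every observation.

A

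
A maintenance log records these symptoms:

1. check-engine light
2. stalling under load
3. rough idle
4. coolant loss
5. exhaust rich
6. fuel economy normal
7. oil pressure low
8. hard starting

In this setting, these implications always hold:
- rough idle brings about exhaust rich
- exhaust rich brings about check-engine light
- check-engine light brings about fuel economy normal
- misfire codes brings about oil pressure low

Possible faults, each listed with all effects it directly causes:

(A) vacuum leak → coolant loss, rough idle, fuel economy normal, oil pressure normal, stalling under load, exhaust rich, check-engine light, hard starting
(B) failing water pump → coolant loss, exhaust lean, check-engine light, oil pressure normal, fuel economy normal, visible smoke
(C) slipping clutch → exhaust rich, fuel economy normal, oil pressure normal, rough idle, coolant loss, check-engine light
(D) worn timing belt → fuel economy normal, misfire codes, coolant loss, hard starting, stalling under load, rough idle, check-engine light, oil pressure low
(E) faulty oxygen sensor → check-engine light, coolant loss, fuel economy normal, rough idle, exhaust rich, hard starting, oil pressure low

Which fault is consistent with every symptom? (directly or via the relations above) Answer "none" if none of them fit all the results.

Checking each candidate against the observations:
(A) vacuum leak — fails on oil pressure low (predicts oil pressure normal, not oil pressure low)
(B) failing water pump — fails on stalling under load, rough idle, exhaust rich, oil pressure low, hard starting (predicts exhaust lean, not exhaust rich; predicts oil pressure normal, not oil pressure low)
(C) slipping clutch — fails on stalling under load, oil pressure low, hard starting (predicts oil pressure normal, not oil pressure low)
(D) worn timing belt — accounts for every observation (exhaust rich via rough idle → exhaust rich)
(E) faulty oxygen sensor — does not account for stalling under load
Only (D) is consistent with every observation.

D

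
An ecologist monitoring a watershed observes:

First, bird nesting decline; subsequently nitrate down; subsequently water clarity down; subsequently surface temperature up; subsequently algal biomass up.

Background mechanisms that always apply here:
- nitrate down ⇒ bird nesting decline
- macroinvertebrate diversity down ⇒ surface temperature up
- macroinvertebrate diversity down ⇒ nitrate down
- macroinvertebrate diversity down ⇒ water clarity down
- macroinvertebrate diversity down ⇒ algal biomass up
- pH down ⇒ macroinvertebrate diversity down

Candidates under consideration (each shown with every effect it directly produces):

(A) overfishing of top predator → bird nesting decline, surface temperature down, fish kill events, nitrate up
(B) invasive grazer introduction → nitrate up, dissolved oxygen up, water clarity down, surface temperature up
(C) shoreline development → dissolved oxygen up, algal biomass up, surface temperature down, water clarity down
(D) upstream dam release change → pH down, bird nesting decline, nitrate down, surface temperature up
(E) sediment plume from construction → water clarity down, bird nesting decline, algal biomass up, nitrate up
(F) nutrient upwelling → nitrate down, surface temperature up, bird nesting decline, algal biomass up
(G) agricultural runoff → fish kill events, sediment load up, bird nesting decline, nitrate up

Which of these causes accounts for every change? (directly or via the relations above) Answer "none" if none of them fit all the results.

D

For each candidate, compare predicted effects to what was observed:
(A) overfishing of top predator — bird nesting decline yes; nitrate down NO; water clarity down NO; surface temperature up NO; algal biomass up NO
(B) invasive grazer introduction — bird nesting decline NO; nitrate down NO; water clarity down yes; surface temperature up yes; algal biomass up NO
(C) shoreline development — bird nesting decline NO; nitrate down NO; water clarity down yes; surface temperature up NO; algal biomass up yes
(D) upstream dam release change — accounts for every observation (water clarity down through pH down → macroinvertebrate diversity down → water clarity down)
(E) sediment plume from construction — fails on nitrate down, surface temperature up (predicts nitrate up, not nitrate down)
(F) nutrient upwelling — does not account for water clarity down
(G) agricultural runoff — fails on nitrate down, water clarity down, surface temperature up, algal biomass up (predicts nitrate up, not nitrate down)
(D) alone accounts for all the evidence.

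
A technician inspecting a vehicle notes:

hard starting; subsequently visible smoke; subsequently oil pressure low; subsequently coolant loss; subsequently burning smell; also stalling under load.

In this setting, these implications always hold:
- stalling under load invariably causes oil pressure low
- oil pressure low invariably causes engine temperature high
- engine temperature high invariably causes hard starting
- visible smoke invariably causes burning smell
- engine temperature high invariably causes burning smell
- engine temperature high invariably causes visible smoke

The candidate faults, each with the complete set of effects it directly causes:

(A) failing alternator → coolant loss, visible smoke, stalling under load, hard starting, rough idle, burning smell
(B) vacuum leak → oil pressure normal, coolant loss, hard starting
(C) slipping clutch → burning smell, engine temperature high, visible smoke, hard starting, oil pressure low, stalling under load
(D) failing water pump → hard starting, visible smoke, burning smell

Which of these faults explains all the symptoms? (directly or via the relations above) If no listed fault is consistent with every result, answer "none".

Per-candidate check:
(A) failing alternator — accounts for every observation (oil pressure low via stalling under load → oil pressure low)
(B) vacuum leak — hard starting yes; visible smoke NO; oil pressure low NO; coolant loss yes; burning smell NO; stalling under load NO
(C) slipping clutch — hard starting yes; visible smoke yes; oil pressure low yes; coolant loss NO; burning smell yes; stalling under load yes
(D) failing water pump — hard starting yes; visible smoke yes; oil pressure low NO; coolant loss NO; burning smell yes; stalling under load NO
(A) alone accounts for all the evidence.

A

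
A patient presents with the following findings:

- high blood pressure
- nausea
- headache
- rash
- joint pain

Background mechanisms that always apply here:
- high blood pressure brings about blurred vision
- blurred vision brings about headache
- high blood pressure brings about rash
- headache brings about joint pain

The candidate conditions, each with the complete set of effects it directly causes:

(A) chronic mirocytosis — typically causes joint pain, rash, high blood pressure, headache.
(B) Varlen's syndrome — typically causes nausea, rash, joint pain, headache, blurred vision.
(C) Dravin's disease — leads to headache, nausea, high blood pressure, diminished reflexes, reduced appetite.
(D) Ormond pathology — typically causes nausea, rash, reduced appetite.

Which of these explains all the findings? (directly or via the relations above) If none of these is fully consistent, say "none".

Checking each candidate against the observations:
(A) chronic mirocytosis — does not account for nausea
(B) Varlen's syndrome — high blood pressure ✗; nausea ✓; headache ✓; rash ✓; joint pain ✓
(C) Dravin's disease — accounts for every observation (rash through high blood pressure → rash)
(D) Ormond pathology — high blood pressure ✗; nausea ✓; headache ✗; rash ✓; joint pain ✗
(C) is the only candidate with no mismatches.

C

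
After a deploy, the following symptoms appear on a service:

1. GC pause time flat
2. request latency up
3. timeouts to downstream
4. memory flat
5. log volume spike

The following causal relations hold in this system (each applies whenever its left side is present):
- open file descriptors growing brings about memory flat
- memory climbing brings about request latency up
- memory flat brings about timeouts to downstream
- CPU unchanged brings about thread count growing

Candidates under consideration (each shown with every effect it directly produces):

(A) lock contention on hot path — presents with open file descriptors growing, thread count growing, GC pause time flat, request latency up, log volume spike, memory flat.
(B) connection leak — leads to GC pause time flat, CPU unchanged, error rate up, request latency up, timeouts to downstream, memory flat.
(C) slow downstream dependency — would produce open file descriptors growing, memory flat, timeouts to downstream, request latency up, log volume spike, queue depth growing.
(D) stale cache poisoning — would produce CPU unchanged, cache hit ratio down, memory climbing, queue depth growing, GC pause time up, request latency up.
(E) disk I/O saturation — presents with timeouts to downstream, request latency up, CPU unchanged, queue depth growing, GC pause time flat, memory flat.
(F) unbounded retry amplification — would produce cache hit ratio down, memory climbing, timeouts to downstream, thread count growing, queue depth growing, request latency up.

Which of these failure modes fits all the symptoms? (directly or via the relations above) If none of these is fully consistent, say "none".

A

For each candidate, compare predicted effects to what was observed:
(A) lock contention on hot path — accounts for every observation (timeouts to downstream via memory flat → timeouts to downstream)
(B) connection leak — GC pause time flat match; request latency up match; timeouts to downstream match; memory flat match; log volume spike miss
(C) slow downstream dependency — does not account for GC pause time flat
(D) stale cache poisoning — GC pause time flat miss; request latency up match; timeouts to downstream miss; memory flat miss; log volume spike miss
(E) disk I/O saturation — GC pause time flat match; request latency up match; timeouts to downstream match; memory flat match; log volume spike miss
(F) unbounded retry amplification — fails on GC pause time flat, memory flat, log volume spike (predicts memory climbing, not memory flat)
Only (A) is consistent with every observation.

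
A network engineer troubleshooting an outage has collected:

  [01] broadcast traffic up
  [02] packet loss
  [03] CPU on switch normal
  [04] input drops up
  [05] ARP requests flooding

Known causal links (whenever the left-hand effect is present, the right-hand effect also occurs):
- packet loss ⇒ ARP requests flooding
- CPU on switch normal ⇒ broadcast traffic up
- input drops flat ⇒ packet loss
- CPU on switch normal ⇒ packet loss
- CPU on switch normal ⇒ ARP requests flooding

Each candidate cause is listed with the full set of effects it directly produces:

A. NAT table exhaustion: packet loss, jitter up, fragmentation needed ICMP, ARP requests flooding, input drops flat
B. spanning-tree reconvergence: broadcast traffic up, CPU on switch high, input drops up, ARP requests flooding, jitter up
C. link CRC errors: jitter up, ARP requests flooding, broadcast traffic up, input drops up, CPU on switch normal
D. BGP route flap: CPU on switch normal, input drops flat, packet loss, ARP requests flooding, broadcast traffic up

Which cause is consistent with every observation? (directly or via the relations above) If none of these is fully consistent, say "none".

Per-candidate check:
(A) NAT table exhaustion — fails on broadcast traffic up, CPU on switch normal, input drops up (predicts input drops flat, not input drops up)
(B) spanning-tree reconvergence — fails on packet loss, CPU on switch normal (predicts CPU on switch high, not CPU on switch normal)
(C) link CRC errors — accounts for every observation (packet loss through CPU on switch normal → packet loss)
(D) BGP route flap — fails on input drops up (predicts input drops flat, not input drops up)
(C) is the only candidate with no mismatches.

C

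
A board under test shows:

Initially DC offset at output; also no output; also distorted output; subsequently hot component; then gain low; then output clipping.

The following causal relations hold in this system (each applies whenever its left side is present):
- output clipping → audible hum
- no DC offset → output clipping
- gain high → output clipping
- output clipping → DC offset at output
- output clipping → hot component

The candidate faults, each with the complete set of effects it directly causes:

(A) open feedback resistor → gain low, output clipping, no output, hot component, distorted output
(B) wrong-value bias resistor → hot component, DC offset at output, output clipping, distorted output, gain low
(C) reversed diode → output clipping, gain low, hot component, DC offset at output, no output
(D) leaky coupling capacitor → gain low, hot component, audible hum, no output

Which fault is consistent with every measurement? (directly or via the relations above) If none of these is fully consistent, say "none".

A

Checking each candidate against the observations:
(A) open feedback resistor — accounts for every observation (DC offset at output via output clipping → DC offset at output)
(B) wrong-value bias resistor — does not account for no output
(C) reversed diode — DC offset at output yes; no output yes; distorted output NO; hot component yes; gain low yes; output clipping yes
(D) leaky coupling capacitor — DC offset at output NO; no output yes; distorted output NO; hot component yes; gain low yes; output clipping NO
Only (A) is consistent with every observation.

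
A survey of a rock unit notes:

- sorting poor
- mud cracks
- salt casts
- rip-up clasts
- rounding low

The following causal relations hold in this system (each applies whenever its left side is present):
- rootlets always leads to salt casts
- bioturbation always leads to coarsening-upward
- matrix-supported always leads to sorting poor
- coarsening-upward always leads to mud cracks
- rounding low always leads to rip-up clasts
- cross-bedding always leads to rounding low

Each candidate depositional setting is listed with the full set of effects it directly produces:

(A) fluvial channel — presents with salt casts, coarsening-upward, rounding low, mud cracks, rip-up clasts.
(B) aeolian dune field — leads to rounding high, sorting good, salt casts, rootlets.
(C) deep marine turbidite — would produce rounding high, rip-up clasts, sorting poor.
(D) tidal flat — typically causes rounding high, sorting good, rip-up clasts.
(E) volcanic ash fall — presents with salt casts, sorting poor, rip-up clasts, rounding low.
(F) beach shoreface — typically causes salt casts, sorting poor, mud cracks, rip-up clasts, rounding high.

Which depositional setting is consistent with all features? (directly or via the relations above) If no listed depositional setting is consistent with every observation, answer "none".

Checking each candidate against the observations:
(A) fluvial channel — does not account for sorting poor
(B) aeolian dune field — sorting poor miss; mud cracks miss; salt casts match; rip-up clasts miss; rounding low miss
(C) deep marine turbidite — fails on mud cracks, salt casts, rounding low (predicts rounding high, not rounding low)
(D) tidal flat — sorting poor miss; mud cracks miss; salt casts miss; rip-up clasts match; rounding low miss
(E) volcanic ash fall — sorting poor match; mud cracks miss; salt casts match; rip-up clasts match; rounding low match
(F) beach shoreface — sorting poor match; mud cracks match; salt casts match; rip-up clasts match; rounding low miss
Every candidate fails on at least one observation.

none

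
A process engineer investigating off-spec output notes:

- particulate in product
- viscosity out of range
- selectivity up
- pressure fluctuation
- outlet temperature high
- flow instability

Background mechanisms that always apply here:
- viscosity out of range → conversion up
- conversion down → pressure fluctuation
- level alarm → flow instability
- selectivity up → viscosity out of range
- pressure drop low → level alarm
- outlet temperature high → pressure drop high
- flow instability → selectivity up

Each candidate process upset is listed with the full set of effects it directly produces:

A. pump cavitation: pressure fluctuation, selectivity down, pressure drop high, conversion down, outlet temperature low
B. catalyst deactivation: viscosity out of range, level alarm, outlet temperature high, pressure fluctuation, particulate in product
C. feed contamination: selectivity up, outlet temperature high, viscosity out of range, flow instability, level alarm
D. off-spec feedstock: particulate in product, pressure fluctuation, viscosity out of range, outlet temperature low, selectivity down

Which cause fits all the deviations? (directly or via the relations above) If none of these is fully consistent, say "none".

B

Per-candidate check:
(A) pump cavitation — fails on particulate in product, viscosity out of range, selectivity up, outlet temperature high, flow instability (predicts selectivity down, not selectivity up; predicts outlet temperature low, not outlet temperature high)
(B) catalyst deactivation — accounts for every observation (selectivity up through level alarm → flow instability → selectivity up)
(C) feed contamination — does not account for particulate in product, pressure fluctuation
(D) off-spec feedstock — fails on selectivity up, outlet temperature high, flow instability (predicts selectivity down, not selectivity up; predicts outlet temperature low, not outlet temperature high)
(B) is the only candidate with no mismatches.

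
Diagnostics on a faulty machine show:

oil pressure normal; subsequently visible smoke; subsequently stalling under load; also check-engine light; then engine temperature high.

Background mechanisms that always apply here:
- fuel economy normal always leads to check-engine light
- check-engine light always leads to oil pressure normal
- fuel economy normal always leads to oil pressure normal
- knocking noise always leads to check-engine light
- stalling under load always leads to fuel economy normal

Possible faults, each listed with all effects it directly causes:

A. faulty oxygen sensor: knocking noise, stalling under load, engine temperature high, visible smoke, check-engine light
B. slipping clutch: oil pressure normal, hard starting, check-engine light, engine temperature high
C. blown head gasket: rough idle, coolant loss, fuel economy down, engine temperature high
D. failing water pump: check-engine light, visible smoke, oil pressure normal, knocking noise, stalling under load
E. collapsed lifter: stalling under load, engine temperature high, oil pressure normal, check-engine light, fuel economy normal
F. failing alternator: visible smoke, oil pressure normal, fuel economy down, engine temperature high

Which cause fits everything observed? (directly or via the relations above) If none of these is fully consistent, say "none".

Per-candidate check:
(A) faulty oxygen sensor — accounts for every observation (oil pressure normal via check-engine light → oil pressure normal)
(B) slipping clutch — does not account for visible smoke, stalling under load
(C) blown head gasket — oil pressure normal ✗; visible smoke ✗; stalling under load ✗; check-engine light ✗; engine temperature high ✓
(D) failing water pump — oil pressure normal ✓; visible smoke ✓; stalling under load ✓; check-engine light ✓; engine temperature high ✗
(E) collapsed lifter — oil pressure normal ✓; visible smoke ✗; stalling under load ✓; check-engine light ✓; engine temperature high ✓
(F) failing alternator — does not account for stalling under load, check-engine light
(A) is the only candidate with no mismatches.

A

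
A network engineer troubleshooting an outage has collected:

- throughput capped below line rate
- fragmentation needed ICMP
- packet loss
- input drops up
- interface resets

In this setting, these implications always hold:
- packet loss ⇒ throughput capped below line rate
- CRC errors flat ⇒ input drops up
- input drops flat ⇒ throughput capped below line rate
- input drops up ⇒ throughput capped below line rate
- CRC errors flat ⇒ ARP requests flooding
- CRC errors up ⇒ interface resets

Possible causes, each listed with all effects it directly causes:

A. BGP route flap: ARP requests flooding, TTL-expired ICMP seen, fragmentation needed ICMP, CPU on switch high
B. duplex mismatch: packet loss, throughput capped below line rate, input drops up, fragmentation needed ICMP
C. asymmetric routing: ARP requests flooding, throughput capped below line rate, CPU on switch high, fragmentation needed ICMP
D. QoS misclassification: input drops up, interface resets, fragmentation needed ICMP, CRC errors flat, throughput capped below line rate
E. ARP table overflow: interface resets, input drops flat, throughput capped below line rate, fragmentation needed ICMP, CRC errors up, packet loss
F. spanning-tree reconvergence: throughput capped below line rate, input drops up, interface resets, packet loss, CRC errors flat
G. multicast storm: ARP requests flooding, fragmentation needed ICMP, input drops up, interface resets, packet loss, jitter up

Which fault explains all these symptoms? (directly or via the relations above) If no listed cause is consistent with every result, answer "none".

G

Per-candidate check:
(A) BGP route flap — does not account for throughput capped below line rate, packet loss, input drops up, interface resets
(B) duplex mismatch — throughput capped below line rate +; fragmentation needed ICMP +; packet loss +; input drops up +; interface resets -
(C) asymmetric routing — throughput capped below line rate +; fragmentation needed ICMP +; packet loss -; input drops up -; interface resets -
(D) QoS misclassification — does not account for packet loss
(E) ARP table overflow — throughput capped below line rate +; fragmentation needed ICMP +; packet loss +; input drops up -; interface resets +
(F) spanning-tree reconvergence — throughput capped below line rate +; fragmentation needed ICMP -; packet loss +; input drops up +; interface resets +
(G) multicast storm — accounts for every observation (throughput capped below line rate through packet loss → throughput capped below line rate)
(G) alone accounts for all the evidence.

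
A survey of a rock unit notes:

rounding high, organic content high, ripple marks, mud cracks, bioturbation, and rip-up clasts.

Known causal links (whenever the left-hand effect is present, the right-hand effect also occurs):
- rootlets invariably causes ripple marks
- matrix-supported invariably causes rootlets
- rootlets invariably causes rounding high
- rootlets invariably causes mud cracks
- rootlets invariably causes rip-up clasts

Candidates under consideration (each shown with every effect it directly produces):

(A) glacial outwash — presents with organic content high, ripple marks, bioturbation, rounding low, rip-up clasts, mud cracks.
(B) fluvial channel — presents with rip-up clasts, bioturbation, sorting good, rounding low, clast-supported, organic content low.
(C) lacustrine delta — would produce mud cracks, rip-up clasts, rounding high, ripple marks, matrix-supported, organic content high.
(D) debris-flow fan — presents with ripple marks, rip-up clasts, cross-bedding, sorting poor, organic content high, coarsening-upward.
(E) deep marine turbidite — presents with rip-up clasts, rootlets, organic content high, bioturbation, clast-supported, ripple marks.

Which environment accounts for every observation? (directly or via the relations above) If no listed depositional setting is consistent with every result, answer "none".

For each candidate, compare predicted effects to what was observed:
(A) glacial outwash — fails on rounding high (predicts rounding low, not rounding high)
(B) fluvial channel — fails on rounding high, organic content high, ripple marks, mud cracks (predicts rounding low, not rounding high; predicts organic content low, not organic content high)
(C) lacustrine delta — rounding high match; organic content high match; ripple marks match; mud cracks match; bioturbation miss; rip-up clasts match
(D) debris-flow fan — rounding high miss; organic content high match; ripple marks match; mud cracks miss; bioturbation miss; rip-up clasts match
(E) deep marine turbidite — rounding high match (by rootlets → rounding high); organic content high match; ripple marks match; mud cracks match (by rootlets → mud cracks); bioturbation match; rip-up clasts match
Only (E) is consistent with every observation.

E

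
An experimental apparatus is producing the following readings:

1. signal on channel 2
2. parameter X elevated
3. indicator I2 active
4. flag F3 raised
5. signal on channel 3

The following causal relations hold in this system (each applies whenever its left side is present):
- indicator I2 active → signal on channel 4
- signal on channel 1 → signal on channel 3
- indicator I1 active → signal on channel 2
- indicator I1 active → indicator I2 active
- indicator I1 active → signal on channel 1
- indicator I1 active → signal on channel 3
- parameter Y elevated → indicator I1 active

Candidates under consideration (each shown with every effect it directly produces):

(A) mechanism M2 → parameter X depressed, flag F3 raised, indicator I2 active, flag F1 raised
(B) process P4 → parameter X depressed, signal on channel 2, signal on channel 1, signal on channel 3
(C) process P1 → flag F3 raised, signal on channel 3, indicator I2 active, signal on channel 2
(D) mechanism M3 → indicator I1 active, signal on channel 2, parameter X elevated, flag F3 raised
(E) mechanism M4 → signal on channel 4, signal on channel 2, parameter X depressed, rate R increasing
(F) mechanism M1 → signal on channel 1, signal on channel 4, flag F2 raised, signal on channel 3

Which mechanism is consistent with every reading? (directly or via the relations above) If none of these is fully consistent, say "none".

Checking each candidate against the observations:
(A) mechanism M2 — fails on signal on channel 2, parameter X elevated, signal on channel 3 (predicts parameter X depressed, not parameter X elevated)
(B) process P4 — fails on parameter X elevated, indicator I2 active, flag F3 raised (predicts parameter X depressed, not parameter X elevated)
(C) process P1 — signal on channel 2 ✓; parameter X elevated ✗; indicator I2 active ✓; flag F3 raised ✓; signal on channel 3 ✓
(D) mechanism M3 — signal on channel 2 ✓; parameter X elevated ✓; indicator I2 active ✓ (through indicator I1 active → indicator I2 active); flag F3 raised ✓; signal on channel 3 ✓ (through indicator I1 active → signal on channel 3)
(E) mechanism M4 — fails on parameter X elevated, indicator I2 active, flag F3 raised, signal on channel 3 (predicts parameter X depressed, not parameter X elevated)
(F) mechanism M1 — signal on channel 2 ✗; parameter X elevated ✗; indicator I2 active ✗; flag F3 raised ✗; signal on channel 3 ✓
(D) is the only candidate with no mismatches.

D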